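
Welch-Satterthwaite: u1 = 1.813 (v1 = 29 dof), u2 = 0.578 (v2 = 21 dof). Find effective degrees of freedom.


uc = sqrt(u1^2 + u2^2) = sqrt(1.813^2 + 0.578^2) = 1.9029065
v_eff = uc^4 / (u1^4/v1 + u2^4/v2)
= 1.9029065^4 / (1.813^4/29 + 0.578^4/21)
= 13.112026 / 0.37787228
v_eff = 34.6996

34.6996


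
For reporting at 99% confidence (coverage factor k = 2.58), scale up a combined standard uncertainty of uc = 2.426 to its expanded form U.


U = k * uc
U = 2.58 * 2.426
U = 6.2591

6.2591


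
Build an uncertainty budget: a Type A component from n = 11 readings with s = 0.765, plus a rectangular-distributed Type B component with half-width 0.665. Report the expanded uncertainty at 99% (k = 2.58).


u_A = s / sqrt(n) = 0.765 / sqrt(11) = 0.23065618
u_B = half_width / sqrt(3) = 0.665 / sqrt(3) = 0.38393793
uc = sqrt(u_A^2 + u_B^2) = sqrt(0.23065618^2 + 0.38393793^2) = 0.44789576
U = k * uc = 2.58 * 0.44789576
U = 1.1556

1.1556


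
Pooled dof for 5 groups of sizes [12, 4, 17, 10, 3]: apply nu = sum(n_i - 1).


nu = sum_i (n_i - 1)
nu = ((12 - 1) + (4 - 1) + (17 - 1) + (10 - 1) + (3 - 1))
nu = 11 + 3 + 16 + 9 + 2
nu = 41

41


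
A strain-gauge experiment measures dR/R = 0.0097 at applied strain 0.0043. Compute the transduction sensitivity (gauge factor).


GF = (dR/R) / epsilon
= 0.0097 / 0.0043
= 2.2558

2.2558


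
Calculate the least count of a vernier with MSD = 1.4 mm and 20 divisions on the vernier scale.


LC = MSD / n_div
= 1.4 / 20
= 0.0700

0.0700


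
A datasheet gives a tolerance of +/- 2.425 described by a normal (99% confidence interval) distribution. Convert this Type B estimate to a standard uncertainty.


u_B = half_width / 2.576
u_B = 2.425 / 2.576
u_B = 0.9414

0.9414


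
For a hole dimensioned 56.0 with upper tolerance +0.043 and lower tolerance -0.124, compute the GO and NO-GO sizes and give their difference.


GO = nominal - lower_tol (smallest hole = maximum material condition)
GO = 56.0 - 0.124 = 55.876
NO-GO = nominal + upper_tol (largest hole = least material condition)
NO-GO = 56.0 + 0.043 = 56.043
spread = NO-GO - GO = 56.043 - 55.876 = 0.1670

0.1670


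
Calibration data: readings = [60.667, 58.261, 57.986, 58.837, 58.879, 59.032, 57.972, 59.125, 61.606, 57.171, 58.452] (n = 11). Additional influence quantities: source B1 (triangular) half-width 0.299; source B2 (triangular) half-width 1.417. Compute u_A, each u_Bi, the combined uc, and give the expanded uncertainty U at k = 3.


mean = (60.667 + 58.261 + 57.986 + 58.837 + 58.879 + 59.032 + 57.972 + 59.125 + 61.606 + 57.171 + 58.452) / 11 = 58.908
s = sqrt(sum((x - mean)^2)/(n-1)) = 1.2574389
u_A = s / sqrt(n) = 1.2574389 / sqrt(11) = 0.37913209
u_B1 = 0.299 / sqrt(6) = 0.12206624
u_B2 = 1.417 / sqrt(6) = 0.57848783
uc = sqrt(0.37913209^2 + 0.12206624^2 + 0.57848783^2) = 0.7023457
U = k * uc = 3 * 0.7023457
U = 2.1070

2.1070


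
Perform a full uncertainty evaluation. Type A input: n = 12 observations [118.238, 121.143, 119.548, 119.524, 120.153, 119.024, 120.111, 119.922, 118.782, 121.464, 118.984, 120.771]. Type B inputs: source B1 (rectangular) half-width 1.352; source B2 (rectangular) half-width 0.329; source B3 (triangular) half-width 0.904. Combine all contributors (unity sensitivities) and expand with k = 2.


mean = (118.238 + 121.143 + 119.548 + 119.524 + 120.153 + 119.024 + 120.111 + 119.922 + 118.782 + 121.464 + 118.984 + 120.771) / 12 = 119.8053333
s = sqrt(sum((x - mean)^2)/(n-1)) = 0.98327554
u_A = s / sqrt(n) = 0.98327554 / sqrt(12) = 0.2838472
u_B1 = 1.352 / sqrt(3) = 0.78057756
u_B2 = 0.329 / sqrt(3) = 0.18994824
u_B3 = 0.904 / sqrt(6) = 0.36905645
uc = sqrt(0.2838472^2 + 0.78057756^2 + 0.18994824^2 + 0.36905645^2) = 0.92852224
U = k * uc = 2 * 0.92852224
U = 1.8570

1.8570


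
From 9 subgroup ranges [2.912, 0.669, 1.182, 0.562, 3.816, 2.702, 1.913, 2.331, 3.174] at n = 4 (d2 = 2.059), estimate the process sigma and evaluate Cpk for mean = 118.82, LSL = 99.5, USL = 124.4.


R_bar = (2.912 + 0.669 + 1.182 + 0.562 + 3.816 + 2.702 + 1.913 + 2.331 + 3.174) / 9 = 2.1401111
sigma = R_bar / d2 = 2.1401111 / 2.059 = 1.0393934
Cp = (USL - LSL)/(6*sigma) = (124.4 - 99.5)/(6*1.0393934) = 3.9927
Cpu = (124.4 - 118.82)/(3*1.0393934) = 1.7895
Cpl = (118.82 - 99.5)/(3*1.0393934) = 6.1959
Cpk = min(Cpu, Cpl) = 1.7895

1.7895


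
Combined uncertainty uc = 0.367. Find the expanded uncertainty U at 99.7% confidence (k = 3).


U = k * uc
U = 3 * 0.367
U = 1.1010

1.1010


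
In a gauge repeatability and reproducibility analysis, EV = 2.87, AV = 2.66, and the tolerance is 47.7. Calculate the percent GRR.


GRR = sqrt(EV^2 + AV^2) = sqrt(2.87^2 + 2.66^2) = 3.913119
%GRR = GRR / tol * 100 = 3.913119 / 47.7 * 100
%GRR = 8.2036

8.2036


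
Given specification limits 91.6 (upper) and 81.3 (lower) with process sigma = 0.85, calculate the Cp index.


Cp = (USL - LSL) / (6 * sigma)
= (91.6 - 81.3) / (6 * 0.85)
= 10.3000 / 5.1000
= 2.0196

2.0196


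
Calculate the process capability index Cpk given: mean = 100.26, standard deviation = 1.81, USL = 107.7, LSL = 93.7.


Cpu = (USL - mean) / (3*sigma) = (107.7 - 100.26) / (3*1.81) = 1.3702
Cpl = (mean - LSL) / (3*sigma) = (100.26 - 93.7) / (3*1.81) = 1.2081
Cpk = min(Cpu, Cpl) = 1.2081

1.2081


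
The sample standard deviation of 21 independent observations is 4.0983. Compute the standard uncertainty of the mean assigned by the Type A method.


u_A = s / sqrt(n)
u_A = 4.0983 / sqrt(21)
u_A = 4.0983 / 4.5825757
u_A = 0.8943

0.8943


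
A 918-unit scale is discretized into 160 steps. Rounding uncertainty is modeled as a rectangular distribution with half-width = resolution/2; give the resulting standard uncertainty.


resolution = range / divisions
resolution = 918 / 160 = 5.7375
u_res = resolution / (2*sqrt(3))
u_res = 5.7375 / 3.4641016
u_res = 1.6563

1.6563


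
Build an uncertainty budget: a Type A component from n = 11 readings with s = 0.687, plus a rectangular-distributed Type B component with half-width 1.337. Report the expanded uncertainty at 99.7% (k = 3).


u_A = s / sqrt(n) = 0.687 / sqrt(11) = 0.20713829
u_B = half_width / sqrt(3) = 1.337 / sqrt(3) = 0.77191731
uc = sqrt(u_A^2 + u_B^2) = sqrt(0.20713829^2 + 0.77191731^2) = 0.79922625
U = k * uc = 3 * 0.79922625
U = 2.3977

2.3977


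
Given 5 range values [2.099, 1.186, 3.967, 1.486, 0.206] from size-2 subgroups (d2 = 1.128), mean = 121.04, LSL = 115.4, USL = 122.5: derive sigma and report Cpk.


R_bar = (2.099 + 1.186 + 3.967 + 1.486 + 0.206) / 5 = 1.7888
sigma = R_bar / d2 = 1.7888 / 1.128 = 1.5858156
Cp = (USL - LSL)/(6*sigma) = (122.5 - 115.4)/(6*1.5858156) = 0.7462
Cpu = (122.5 - 121.04)/(3*1.5858156) = 0.3069
Cpl = (121.04 - 115.4)/(3*1.5858156) = 1.1855
Cpk = min(Cpu, Cpl) = 0.3069

0.3069


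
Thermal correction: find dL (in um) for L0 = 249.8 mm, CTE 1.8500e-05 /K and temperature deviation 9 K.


dL = L * alpha * dT
= 249.8 * 1.8500e-05 * 9
= 0.0415917 mm
dL_um = 0.0415917 * 1000 = 41.5917 um

41.5917


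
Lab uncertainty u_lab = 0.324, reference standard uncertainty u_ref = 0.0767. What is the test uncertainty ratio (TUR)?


TUR = u_lab / u_ref
= 0.324 / 0.0767
= 4.2243

4.2243


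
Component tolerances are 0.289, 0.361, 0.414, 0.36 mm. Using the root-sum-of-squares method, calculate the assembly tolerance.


RSS = sqrt(0.289^2 + 0.361^2 + 0.414^2 + 0.36^2)
= sqrt(0.514838)
= 0.7175

0.7175


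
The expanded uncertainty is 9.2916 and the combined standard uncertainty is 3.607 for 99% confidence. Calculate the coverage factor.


k = U / uc
k = 9.2916 / 3.607
k = 2.576

2.576


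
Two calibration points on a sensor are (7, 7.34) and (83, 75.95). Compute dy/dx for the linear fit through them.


slope = (y2 - y1) / (x2 - x1)
= (75.95 - 7.34) / (83 - 7)
= 68.6100 / 76
= 0.9028

0.9028


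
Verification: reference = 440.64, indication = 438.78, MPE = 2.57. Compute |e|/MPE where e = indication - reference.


e = indication - reference = 438.78 - 440.64 = -1.8600
|e| = 1.8600
ratio = |e| / MPE = 1.8600 / 2.57
ratio = 0.7237

0.7237


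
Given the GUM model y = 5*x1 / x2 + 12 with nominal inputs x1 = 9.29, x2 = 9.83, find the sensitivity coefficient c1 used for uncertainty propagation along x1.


y = 5*x1 / x2 + 12
dy/dx1 = 5/x2
Evaluate at x2 = 9.83: c1 = 5 / 9.83
c1 = 0.5086

0.5086


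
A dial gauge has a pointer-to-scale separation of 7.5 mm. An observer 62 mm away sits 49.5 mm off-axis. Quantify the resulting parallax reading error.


error = h * offset / d
= 7.5 * 49.5 / 62
= 5.9879

5.9879


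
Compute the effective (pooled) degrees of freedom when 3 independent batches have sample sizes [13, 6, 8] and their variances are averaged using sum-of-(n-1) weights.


nu = sum_i (n_i - 1)
nu = ((13 - 1) + (6 - 1) + (8 - 1))
nu = 12 + 5 + 7
nu = 24

24


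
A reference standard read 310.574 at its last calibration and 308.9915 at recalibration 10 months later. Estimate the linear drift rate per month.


rate = (v2 - v1) / months
= (308.9915 - 310.574) / 10
= -1.5825 / 10
= -0.1583

-0.1583


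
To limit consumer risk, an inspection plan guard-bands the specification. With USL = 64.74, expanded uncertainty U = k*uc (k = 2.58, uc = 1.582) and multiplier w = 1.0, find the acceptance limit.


U = k * uc = 2.58 * 1.582 = 4.08156
guard band g = w * U = 1.0 * 4.08156 = 4.08156
AL = USL - g = 64.74 - 4.08156
AL = 60.6584

60.6584


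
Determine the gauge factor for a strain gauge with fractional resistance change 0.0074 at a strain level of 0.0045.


GF = (dR/R) / epsilon
= 0.0074 / 0.0045
= 1.6444

1.6444


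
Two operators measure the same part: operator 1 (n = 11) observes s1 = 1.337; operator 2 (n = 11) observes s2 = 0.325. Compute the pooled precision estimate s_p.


s_p = sqrt(((n1-1)*s1^2 + (n2-1)*s2^2) / (n1+n2-2))
numerator = (11-1)*1.337^2 + (11-1)*0.325^2 = 17.87569 + 1.05625 = 18.93194
denominator = 11 + 11 - 2 = 20
s_p^2 = 18.93194 / 20 = 0.946597
s_p = sqrt(0.946597) = 0.9729

0.9729


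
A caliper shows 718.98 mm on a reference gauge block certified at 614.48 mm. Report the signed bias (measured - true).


Systematic error = measured - true
= 718.98 - 614.48
= 104.5000

104.5000


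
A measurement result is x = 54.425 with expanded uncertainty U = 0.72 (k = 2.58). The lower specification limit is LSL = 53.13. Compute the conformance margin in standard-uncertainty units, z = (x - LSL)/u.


u = U / k = 0.72 / 2.58 = 0.27906977
margin = |LSL - x| = |53.13 - 54.425| = 1.295
z = margin / u = 1.295 / 0.27906977
z = 4.6404

4.6404


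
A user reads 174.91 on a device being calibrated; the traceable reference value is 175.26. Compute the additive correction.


Correction = standard - reading
= 175.26 - 174.91
= 0.3500

0.3500


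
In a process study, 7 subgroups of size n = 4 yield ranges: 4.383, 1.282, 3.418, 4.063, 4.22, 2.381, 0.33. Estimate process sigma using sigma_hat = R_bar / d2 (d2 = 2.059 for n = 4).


R_bar = (4.383 + 1.282 + 3.418 + 4.063 + 4.22 + 2.381 + 0.33) / 7
R_bar = 20.077 / 7 = 2.8681429
sigma_hat = R_bar / d2 = 2.8681429 / 2.059 = 1.3930

1.3930


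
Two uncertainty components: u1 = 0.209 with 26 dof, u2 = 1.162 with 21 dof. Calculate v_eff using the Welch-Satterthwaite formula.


uc = sqrt(u1^2 + u2^2) = sqrt(0.209^2 + 1.162^2) = 1.180646
v_eff = uc^4 / (u1^4/v1 + u2^4/v2)
= 1.180646^4 / (0.209^4/26 + 1.162^4/21)
= 1.9430268 / 0.086890474
v_eff = 22.3618

22.3618


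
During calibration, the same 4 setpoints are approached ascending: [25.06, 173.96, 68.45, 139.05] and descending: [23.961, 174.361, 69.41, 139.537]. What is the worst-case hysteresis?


|25.06 - 23.961| = 1.0990
|173.96 - 174.361| = 0.4010
|68.45 - 69.41| = 0.9600
|139.05 - 139.537| = 0.4870
hysteresis = max(diffs) = 1.0990

1.0990


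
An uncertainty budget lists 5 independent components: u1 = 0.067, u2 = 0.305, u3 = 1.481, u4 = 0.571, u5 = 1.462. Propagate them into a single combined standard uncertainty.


uc = sqrt(0.067^2 + 0.305^2 + 1.481^2 + 0.571^2 + 1.462^2)
uc = sqrt(4.75436)
uc = 2.1804

2.1804


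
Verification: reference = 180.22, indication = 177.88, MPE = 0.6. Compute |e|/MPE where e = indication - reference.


e = indication - reference = 177.88 - 180.22 = -2.3400
|e| = 2.3400
ratio = |e| / MPE = 2.3400 / 0.6
ratio = 3.9000

3.9000


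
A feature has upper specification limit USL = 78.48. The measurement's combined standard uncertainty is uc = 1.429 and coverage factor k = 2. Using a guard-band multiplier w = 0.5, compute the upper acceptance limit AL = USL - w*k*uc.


U = k * uc = 2 * 1.429 = 2.858
guard band g = w * U = 0.5 * 2.858 = 1.429
AL = USL - g = 78.48 - 1.429
AL = 77.0510

77.0510


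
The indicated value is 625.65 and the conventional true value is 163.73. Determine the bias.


Systematic error = measured - true
= 625.65 - 163.73
= 461.9200

461.9200


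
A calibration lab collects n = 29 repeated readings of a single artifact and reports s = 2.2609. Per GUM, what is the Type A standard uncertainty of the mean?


u_A = s / sqrt(n)
u_A = 2.2609 / sqrt(29)
u_A = 2.2609 / 5.3851648
u_A = 0.4198

0.4198


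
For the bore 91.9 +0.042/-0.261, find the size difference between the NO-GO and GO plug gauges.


GO = nominal - lower_tol (smallest hole = maximum material condition)
GO = 91.9 - 0.261 = 91.639
NO-GO = nominal + upper_tol (largest hole = least material condition)
NO-GO = 91.9 + 0.042 = 91.942
spread = NO-GO - GO = 91.942 - 91.639 = 0.3030

0.3030


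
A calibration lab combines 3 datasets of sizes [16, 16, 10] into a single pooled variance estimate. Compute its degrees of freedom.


nu = sum_i (n_i - 1)
nu = ((16 - 1) + (16 - 1) + (10 - 1))
nu = 15 + 15 + 9
nu = 39

39


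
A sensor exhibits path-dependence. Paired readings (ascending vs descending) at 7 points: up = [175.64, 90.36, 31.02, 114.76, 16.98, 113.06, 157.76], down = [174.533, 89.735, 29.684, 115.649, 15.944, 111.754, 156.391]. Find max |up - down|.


|175.64 - 174.533| = 1.1070
|90.36 - 89.735| = 0.6250
|31.02 - 29.684| = 1.3360
|114.76 - 115.649| = 0.8890
|16.98 - 15.944| = 1.0360
|113.06 - 111.754| = 1.3060
|157.76 - 156.391| = 1.3690
hysteresis = max(diffs) = 1.3690

1.3690


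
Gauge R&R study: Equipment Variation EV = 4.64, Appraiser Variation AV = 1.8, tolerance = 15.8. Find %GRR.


GRR = sqrt(EV^2 + AV^2) = sqrt(4.64^2 + 1.8^2) = 4.9769067
%GRR = GRR / tol * 100 = 4.9769067 / 15.8 * 100
%GRR = 31.4994

31.4994


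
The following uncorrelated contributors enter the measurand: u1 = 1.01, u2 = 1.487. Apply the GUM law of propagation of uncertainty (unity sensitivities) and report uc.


uc = sqrt(1.01^2 + 1.487^2)
uc = sqrt(3.231269)
uc = 1.7976

1.7976


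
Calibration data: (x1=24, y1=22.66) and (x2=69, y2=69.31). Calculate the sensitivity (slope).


slope = (y2 - y1) / (x2 - x1)
= (69.31 - 22.66) / (69 - 24)
= 46.6500 / 45
= 1.0367

1.0367


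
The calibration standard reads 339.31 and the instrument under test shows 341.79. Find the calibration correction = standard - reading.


Correction = standard - reading
= 339.31 - 341.79
= -2.4800

-2.4800


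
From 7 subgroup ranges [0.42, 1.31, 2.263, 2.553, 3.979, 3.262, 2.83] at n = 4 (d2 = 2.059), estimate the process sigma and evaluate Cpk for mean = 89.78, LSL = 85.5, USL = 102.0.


R_bar = (0.42 + 1.31 + 2.263 + 2.553 + 3.979 + 3.262 + 2.83) / 7 = 2.3738571
sigma = R_bar / d2 = 2.3738571 / 2.059 = 1.1529175
Cp = (USL - LSL)/(6*sigma) = (102.0 - 85.5)/(6*1.1529175) = 2.3853
Cpu = (102.0 - 89.78)/(3*1.1529175) = 3.5331
Cpl = (89.78 - 85.5)/(3*1.1529175) = 1.2374
Cpk = min(Cpu, Cpl) = 1.2374

1.2374


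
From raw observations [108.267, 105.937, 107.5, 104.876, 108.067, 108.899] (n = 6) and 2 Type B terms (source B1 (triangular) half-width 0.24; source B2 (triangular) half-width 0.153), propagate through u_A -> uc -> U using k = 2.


mean = (108.267 + 105.937 + 107.5 + 104.876 + 108.067 + 108.899) / 6 = 107.2576667
s = sqrt(sum((x - mean)^2)/(n-1)) = 1.5390238
u_A = s / sqrt(n) = 1.5390238 / sqrt(6) = 0.62830384
u_B1 = 0.24 / sqrt(6) = 0.09797959
u_B2 = 0.153 / sqrt(6) = 0.062461988
uc = sqrt(0.62830384^2 + 0.09797959^2 + 0.062461988^2) = 0.63895791
U = k * uc = 2 * 0.63895791
U = 1.2779

1.2779


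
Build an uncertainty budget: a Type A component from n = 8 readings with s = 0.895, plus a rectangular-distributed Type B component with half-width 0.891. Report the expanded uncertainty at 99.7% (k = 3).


u_A = s / sqrt(n) = 0.895 / sqrt(8) = 0.31643028
u_B = half_width / sqrt(3) = 0.891 / sqrt(3) = 0.51441909
uc = sqrt(u_A^2 + u_B^2) = sqrt(0.31643028^2 + 0.51441909^2) = 0.6039496
U = k * uc = 3 * 0.6039496
U = 1.8118

1.8118


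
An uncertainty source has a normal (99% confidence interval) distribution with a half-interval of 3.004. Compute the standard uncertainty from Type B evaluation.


u_B = half_width / 2.576
u_B = 3.004 / 2.576
u_B = 1.1661

1.1661


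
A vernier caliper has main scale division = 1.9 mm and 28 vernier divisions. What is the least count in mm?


LC = MSD / n_div
= 1.9 / 28
= 0.0679

0.0679


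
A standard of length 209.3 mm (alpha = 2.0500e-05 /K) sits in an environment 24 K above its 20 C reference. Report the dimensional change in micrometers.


dL = L * alpha * dT
= 209.3 * 2.0500e-05 * 24
= 0.1029756 mm
dL_um = 0.1029756 * 1000 = 102.9756 um

102.9756


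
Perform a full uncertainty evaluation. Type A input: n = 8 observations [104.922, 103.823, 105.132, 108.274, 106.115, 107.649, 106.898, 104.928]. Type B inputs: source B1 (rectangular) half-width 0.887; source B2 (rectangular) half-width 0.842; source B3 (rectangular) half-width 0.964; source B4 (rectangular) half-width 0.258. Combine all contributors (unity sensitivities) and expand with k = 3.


mean = (104.922 + 103.823 + 105.132 + 108.274 + 106.115 + 107.649 + 106.898 + 104.928) / 8 = 105.967625
s = sqrt(sum((x - mean)^2)/(n-1)) = 1.5355568
u_A = s / sqrt(n) = 1.5355568 / sqrt(8) = 0.54290131
u_B1 = 0.887 / sqrt(3) = 0.51210969
u_B2 = 0.842 / sqrt(3) = 0.48612893
u_B3 = 0.964 / sqrt(3) = 0.55656566
u_B4 = 0.258 / sqrt(3) = 0.14895637
uc = sqrt(0.54290131^2 + 0.51210969^2 + 0.48612893^2 + 0.55656566^2 + 0.14895637^2) = 1.0607888
U = k * uc = 3 * 1.0607888
U = 3.1824

3.1824


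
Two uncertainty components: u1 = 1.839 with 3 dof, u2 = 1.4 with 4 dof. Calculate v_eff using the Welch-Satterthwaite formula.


uc = sqrt(u1^2 + u2^2) = sqrt(1.839^2 + 1.4^2) = 2.3112596
v_eff = uc^4 / (u1^4/v1 + u2^4/v2)
= 2.3112596^4 / (1.839^4/3 + 1.4^4/4)
= 28.536119 / 4.7728632
v_eff = 5.9788

5.9788


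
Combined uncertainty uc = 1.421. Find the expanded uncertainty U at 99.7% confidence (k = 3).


U = k * uc
U = 3 * 1.421
U = 4.2630

4.2630


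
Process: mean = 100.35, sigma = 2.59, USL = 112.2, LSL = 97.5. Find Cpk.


Cpu = (USL - mean) / (3*sigma) = (112.2 - 100.35) / (3*2.59) = 1.5251
Cpl = (mean - LSL) / (3*sigma) = (100.35 - 97.5) / (3*2.59) = 0.3668
Cpk = min(Cpu, Cpl) = 0.3668

0.3668


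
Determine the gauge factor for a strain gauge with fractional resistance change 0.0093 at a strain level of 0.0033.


GF = (dR/R) / epsilon
= 0.0093 / 0.0033
= 2.8182

2.8182


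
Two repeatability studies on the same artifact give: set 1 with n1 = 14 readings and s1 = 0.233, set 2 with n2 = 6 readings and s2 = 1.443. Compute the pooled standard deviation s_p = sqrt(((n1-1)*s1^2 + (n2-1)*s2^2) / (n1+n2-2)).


s_p = sqrt(((n1-1)*s1^2 + (n2-1)*s2^2) / (n1+n2-2))
numerator = (14-1)*0.233^2 + (6-1)*1.443^2 = 0.705757 + 10.411245 = 11.117002
denominator = 14 + 6 - 2 = 18
s_p^2 = 11.117002 / 18 = 0.61761122
s_p = sqrt(0.61761122) = 0.7859

0.7859


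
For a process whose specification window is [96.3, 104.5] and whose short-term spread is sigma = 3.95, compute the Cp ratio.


Cp = (USL - LSL) / (6 * sigma)
= (104.5 - 96.3) / (6 * 3.95)
= 8.2000 / 23.7000
= 0.3460

0.3460


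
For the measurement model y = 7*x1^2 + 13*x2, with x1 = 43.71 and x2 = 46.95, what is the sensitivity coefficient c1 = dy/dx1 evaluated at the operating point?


y = 7*x1^2 + 13*x2
dy/dx1 = 2*7*x1
Evaluate at x1 = 43.71: c1 = 14 * 43.71
c1 = 611.9400

611.9400


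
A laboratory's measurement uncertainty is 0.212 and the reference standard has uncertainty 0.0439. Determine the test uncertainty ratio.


TUR = u_lab / u_ref
= 0.212 / 0.0439
= 4.8292

4.8292


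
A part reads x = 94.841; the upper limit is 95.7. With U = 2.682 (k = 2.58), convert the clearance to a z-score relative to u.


u = U / k = 2.682 / 2.58 = 1.0395349
margin = |USL - x| = |95.7 - 94.841| = 0.859
z = margin / u = 0.859 / 1.0395349
z = 0.8263

0.8263


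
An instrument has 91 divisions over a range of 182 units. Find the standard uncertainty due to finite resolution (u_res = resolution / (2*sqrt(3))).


resolution = range / divisions
resolution = 182 / 91 = 2
u_res = resolution / (2*sqrt(3))
u_res = 2 / 3.4641016
u_res = 0.5774

0.5774


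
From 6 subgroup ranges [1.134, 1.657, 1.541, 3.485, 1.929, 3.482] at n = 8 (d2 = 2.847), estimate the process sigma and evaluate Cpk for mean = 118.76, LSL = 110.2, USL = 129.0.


R_bar = (1.134 + 1.657 + 1.541 + 3.485 + 1.929 + 3.482) / 6 = 2.2046667
sigma = R_bar / d2 = 2.2046667 / 2.847 = 0.7743824
Cp = (USL - LSL)/(6*sigma) = (129.0 - 110.2)/(6*0.7743824) = 4.0462
Cpu = (129.0 - 118.76)/(3*0.7743824) = 4.4078
Cpl = (118.76 - 110.2)/(3*0.7743824) = 3.6847
Cpk = min(Cpu, Cpl) = 3.6847

3.6847


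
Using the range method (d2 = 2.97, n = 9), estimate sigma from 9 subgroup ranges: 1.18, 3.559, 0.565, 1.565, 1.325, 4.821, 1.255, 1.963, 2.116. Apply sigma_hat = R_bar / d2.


R_bar = (1.18 + 3.559 + 0.565 + 1.565 + 1.325 + 4.821 + 1.255 + 1.963 + 2.116) / 9
R_bar = 18.349 / 9 = 2.0387778
sigma_hat = R_bar / d2 = 2.0387778 / 2.97 = 0.6865

0.6865


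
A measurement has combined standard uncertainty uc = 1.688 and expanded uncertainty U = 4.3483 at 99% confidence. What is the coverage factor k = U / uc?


k = U / uc
k = 4.3483 / 1.688
k = 2.576

2.576


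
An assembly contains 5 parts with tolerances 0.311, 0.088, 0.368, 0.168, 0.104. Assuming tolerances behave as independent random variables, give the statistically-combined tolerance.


RSS = sqrt(0.311^2 + 0.088^2 + 0.368^2 + 0.168^2 + 0.104^2)
= sqrt(0.278929)
= 0.5281

0.5281


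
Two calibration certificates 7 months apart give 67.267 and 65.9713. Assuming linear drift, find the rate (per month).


rate = (v2 - v1) / months
= (65.9713 - 67.267) / 7
= -1.2957 / 7
= -0.1851

-0.1851


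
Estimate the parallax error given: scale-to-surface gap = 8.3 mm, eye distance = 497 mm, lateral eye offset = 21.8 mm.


error = h * offset / d
= 8.3 * 21.8 / 497
= 0.3641

0.3641


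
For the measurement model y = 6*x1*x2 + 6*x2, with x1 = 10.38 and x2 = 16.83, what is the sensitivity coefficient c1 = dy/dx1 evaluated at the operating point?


y = 6*x1*x2 + 6*x2
dy/dx1 = 6*x2
Evaluate at x2 = 16.83: c1 = 6 * 16.83
c1 = 100.9800

100.9800


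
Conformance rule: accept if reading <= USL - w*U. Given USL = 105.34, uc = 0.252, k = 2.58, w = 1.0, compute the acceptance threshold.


U = k * uc = 2.58 * 0.252 = 0.65016
guard band g = w * U = 1.0 * 0.65016 = 0.65016
AL = USL - g = 105.34 - 0.65016
AL = 104.6898

104.6898


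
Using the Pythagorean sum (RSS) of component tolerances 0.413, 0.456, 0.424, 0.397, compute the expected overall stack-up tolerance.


RSS = sqrt(0.413^2 + 0.456^2 + 0.424^2 + 0.397^2)
= sqrt(0.71589)
= 0.8461

0.8461


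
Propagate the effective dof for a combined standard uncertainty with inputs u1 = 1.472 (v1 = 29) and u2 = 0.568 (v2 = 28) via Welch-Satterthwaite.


uc = sqrt(u1^2 + u2^2) = sqrt(1.472^2 + 0.568^2) = 1.5777858
v_eff = uc^4 / (u1^4/v1 + u2^4/v2)
= 1.5777858^4 / (1.472^4/29 + 0.568^4/28)
= 6.1971523 / 0.16561229
v_eff = 37.4196

37.4196


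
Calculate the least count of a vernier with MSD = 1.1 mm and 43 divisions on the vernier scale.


LC = MSD / n_div
= 1.1 / 43
= 0.0256

0.0256


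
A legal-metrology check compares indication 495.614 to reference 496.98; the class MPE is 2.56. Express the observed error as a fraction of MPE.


e = indication - reference = 495.614 - 496.98 = -1.3660
|e| = 1.3660
ratio = |e| / MPE = 1.3660 / 2.56
ratio = 0.5336

0.5336


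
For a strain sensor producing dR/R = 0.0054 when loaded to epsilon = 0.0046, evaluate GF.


GF = (dR/R) / epsilon
= 0.0054 / 0.0046
= 1.1739

1.1739


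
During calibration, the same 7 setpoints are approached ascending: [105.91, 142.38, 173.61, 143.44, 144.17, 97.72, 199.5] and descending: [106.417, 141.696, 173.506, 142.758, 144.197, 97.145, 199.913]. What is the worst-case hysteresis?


|105.91 - 106.417| = 0.5070
|142.38 - 141.696| = 0.6840
|173.61 - 173.506| = 0.1040
|143.44 - 142.758| = 0.6820
|144.17 - 144.197| = 0.0270
|97.72 - 97.145| = 0.5750
|199.5 - 199.913| = 0.4130
hysteresis = max(diffs) = 0.6840

0.6840


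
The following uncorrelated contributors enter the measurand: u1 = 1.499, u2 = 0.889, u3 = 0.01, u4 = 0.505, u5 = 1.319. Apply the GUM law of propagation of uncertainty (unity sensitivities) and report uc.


uc = sqrt(1.499^2 + 0.889^2 + 0.01^2 + 0.505^2 + 1.319^2)
uc = sqrt(5.032208)
uc = 2.2433

2.2433


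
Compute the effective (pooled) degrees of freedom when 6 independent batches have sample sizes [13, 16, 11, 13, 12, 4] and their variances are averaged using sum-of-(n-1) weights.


nu = sum_i (n_i - 1)
nu = ((13 - 1) + (16 - 1) + (11 - 1) + (13 - 1) + (12 - 1) + (4 - 1))
nu = 12 + 15 + 10 + 12 + 11 + 3
nu = 63

63


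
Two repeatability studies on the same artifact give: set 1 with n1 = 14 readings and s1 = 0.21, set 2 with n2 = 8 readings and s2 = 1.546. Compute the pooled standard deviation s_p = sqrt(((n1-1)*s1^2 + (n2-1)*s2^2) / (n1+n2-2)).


s_p = sqrt(((n1-1)*s1^2 + (n2-1)*s2^2) / (n1+n2-2))
numerator = (14-1)*0.21^2 + (8-1)*1.546^2 = 0.5733 + 16.730812 = 17.304112
denominator = 14 + 8 - 2 = 20
s_p^2 = 17.304112 / 20 = 0.8652056
s_p = sqrt(0.8652056) = 0.9302

0.9302


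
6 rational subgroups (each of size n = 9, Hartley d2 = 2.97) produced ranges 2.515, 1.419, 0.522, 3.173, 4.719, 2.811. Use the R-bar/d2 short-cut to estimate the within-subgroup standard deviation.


R_bar = (2.515 + 1.419 + 0.522 + 3.173 + 4.719 + 2.811) / 6
R_bar = 15.159 / 6 = 2.5265
sigma_hat = R_bar / d2 = 2.5265 / 2.97 = 0.8507

0.8507


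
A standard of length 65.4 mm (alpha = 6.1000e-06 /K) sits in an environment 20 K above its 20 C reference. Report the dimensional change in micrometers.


dL = L * alpha * dT
= 65.4 * 6.1000e-06 * 20
= 0.0079788 mm
dL_um = 0.0079788 * 1000 = 7.9788 um

7.9788


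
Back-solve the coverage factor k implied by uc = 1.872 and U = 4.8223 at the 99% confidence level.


k = U / uc
k = 4.8223 / 1.872
k = 2.576

2.576


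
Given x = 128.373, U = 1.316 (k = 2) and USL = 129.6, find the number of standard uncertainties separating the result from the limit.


u = U / k = 1.316 / 2 = 0.658
margin = |USL - x| = |129.6 - 128.373| = 1.227
z = margin / u = 1.227 / 0.658
z = 1.8647

1.8647


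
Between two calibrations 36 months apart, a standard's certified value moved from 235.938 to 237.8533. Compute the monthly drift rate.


rate = (v2 - v1) / months
= (237.8533 - 235.938) / 36
= 1.9153 / 36
= 0.0532

0.0532


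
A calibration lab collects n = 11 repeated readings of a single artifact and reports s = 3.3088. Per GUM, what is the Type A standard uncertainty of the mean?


u_A = s / sqrt(n)
u_A = 3.3088 / sqrt(11)
u_A = 3.3088 / 3.3166248
u_A = 0.9976

0.9976


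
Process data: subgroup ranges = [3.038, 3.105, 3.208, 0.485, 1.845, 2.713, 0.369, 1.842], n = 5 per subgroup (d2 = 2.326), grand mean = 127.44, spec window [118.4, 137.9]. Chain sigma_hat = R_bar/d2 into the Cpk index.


R_bar = (3.038 + 3.105 + 3.208 + 0.485 + 1.845 + 2.713 + 0.369 + 1.842) / 8 = 2.075625
sigma = R_bar / d2 = 2.075625 / 2.326 = 0.89235813
Cp = (USL - LSL)/(6*sigma) = (137.9 - 118.4)/(6*0.89235813) = 3.6420
Cpu = (137.9 - 127.44)/(3*0.89235813) = 3.9073
Cpl = (127.44 - 118.4)/(3*0.89235813) = 3.3768
Cpk = min(Cpu, Cpl) = 3.3768

3.3768


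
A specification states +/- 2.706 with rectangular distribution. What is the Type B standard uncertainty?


u_B = half_width / sqrt(3)
u_B = 2.706 / 1.7320508
u_B = 1.5623

1.5623


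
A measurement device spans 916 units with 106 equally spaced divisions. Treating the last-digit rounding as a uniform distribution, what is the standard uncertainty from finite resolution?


resolution = range / divisions
resolution = 916 / 106 = 8.6415094
u_res = resolution / (2*sqrt(3))
u_res = 8.6415094 / 3.4641016
u_res = 2.4946

2.4946


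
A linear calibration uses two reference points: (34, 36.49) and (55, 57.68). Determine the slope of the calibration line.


slope = (y2 - y1) / (x2 - x1)
= (57.68 - 36.49) / (55 - 34)
= 21.1900 / 21
= 1.0090

1.0090


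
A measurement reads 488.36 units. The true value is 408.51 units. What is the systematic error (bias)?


Systematic error = measured - true
= 488.36 - 408.51
= 79.8500

79.8500


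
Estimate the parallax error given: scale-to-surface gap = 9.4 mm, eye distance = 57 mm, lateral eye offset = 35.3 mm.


error = h * offset / d
= 9.4 * 35.3 / 57
= 5.8214

5.8214


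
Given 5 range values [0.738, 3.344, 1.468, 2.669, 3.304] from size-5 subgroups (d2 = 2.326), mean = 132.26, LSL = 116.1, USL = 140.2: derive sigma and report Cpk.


R_bar = (0.738 + 3.344 + 1.468 + 2.669 + 3.304) / 5 = 2.3046
sigma = R_bar / d2 = 2.3046 / 2.326 = 0.99079966
Cp = (USL - LSL)/(6*sigma) = (140.2 - 116.1)/(6*0.99079966) = 4.0540
Cpu = (140.2 - 132.26)/(3*0.99079966) = 2.6712
Cpl = (132.26 - 116.1)/(3*0.99079966) = 5.4367
Cpk = min(Cpu, Cpl) = 2.6712

2.6712


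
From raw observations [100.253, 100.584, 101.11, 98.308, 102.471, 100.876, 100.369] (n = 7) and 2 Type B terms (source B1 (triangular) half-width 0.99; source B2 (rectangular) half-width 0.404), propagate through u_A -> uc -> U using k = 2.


mean = (100.253 + 100.584 + 101.11 + 98.308 + 102.471 + 100.876 + 100.369) / 7 = 100.5672857
s = sqrt(sum((x - mean)^2)/(n-1)) = 1.2420893
u_A = s / sqrt(n) = 1.2420893 / sqrt(7) = 0.46946563
u_B1 = 0.99 / sqrt(6) = 0.40416581
u_B2 = 0.404 / sqrt(3) = 0.23324951
uc = sqrt(0.46946563^2 + 0.40416581^2 + 0.23324951^2) = 0.6619315
U = k * uc = 2 * 0.6619315
U = 1.3239

1.3239


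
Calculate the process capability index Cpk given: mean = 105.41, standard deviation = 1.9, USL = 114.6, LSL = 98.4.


Cpu = (USL - mean) / (3*sigma) = (114.6 - 105.41) / (3*1.9) = 1.6123
Cpl = (mean - LSL) / (3*sigma) = (105.41 - 98.4) / (3*1.9) = 1.2298
Cpk = min(Cpu, Cpl) = 1.2298

1.2298


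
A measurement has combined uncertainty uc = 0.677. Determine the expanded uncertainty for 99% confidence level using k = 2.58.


U = k * uc
U = 2.58 * 0.677
U = 1.7467

1.7467


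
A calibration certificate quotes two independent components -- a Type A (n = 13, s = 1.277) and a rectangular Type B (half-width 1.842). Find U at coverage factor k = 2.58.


u_A = s / sqrt(n) = 1.277 / sqrt(13) = 0.35417608
u_B = half_width / sqrt(3) = 1.842 / sqrt(3) = 1.0634792
uc = sqrt(u_A^2 + u_B^2) = sqrt(0.35417608^2 + 1.0634792^2) = 1.1209053
U = k * uc = 2.58 * 1.1209053
U = 2.8919

2.8919


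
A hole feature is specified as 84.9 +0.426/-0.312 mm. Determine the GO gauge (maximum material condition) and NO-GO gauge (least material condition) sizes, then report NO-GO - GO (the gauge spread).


GO = nominal - lower_tol (smallest hole = maximum material condition)
GO = 84.9 - 0.312 = 84.588
NO-GO = nominal + upper_tol (largest hole = least material condition)
NO-GO = 84.9 + 0.426 = 85.326
spread = NO-GO - GO = 85.326 - 84.588 = 0.7380

0.7380


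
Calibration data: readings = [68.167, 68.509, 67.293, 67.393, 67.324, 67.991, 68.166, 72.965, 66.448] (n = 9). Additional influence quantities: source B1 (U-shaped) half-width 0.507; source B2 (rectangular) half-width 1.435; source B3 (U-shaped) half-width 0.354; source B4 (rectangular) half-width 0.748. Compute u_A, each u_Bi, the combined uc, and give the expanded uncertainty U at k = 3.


mean = (68.167 + 68.509 + 67.293 + 67.393 + 67.324 + 67.991 + 68.166 + 72.965 + 66.448) / 9 = 68.25066667
s = sqrt(sum((x - mean)^2)/(n-1)) = 1.8753102
u_A = s / sqrt(n) = 1.8753102 / sqrt(9) = 0.6251034
u_B1 = 0.507 / sqrt(2) = 0.35850314
u_B2 = 1.435 / sqrt(3) = 0.82849764
u_B3 = 0.354 / sqrt(2) = 0.2503158
u_B4 = 0.748 / sqrt(3) = 0.431858
uc = sqrt(0.6251034^2 + 0.35850314^2 + 0.82849764^2 + 0.2503158^2 + 0.431858^2) = 1.2061702
U = k * uc = 3 * 1.2061702
U = 3.6185

3.6185


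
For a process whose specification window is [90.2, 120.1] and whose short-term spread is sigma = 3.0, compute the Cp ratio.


Cp = (USL - LSL) / (6 * sigma)
= (120.1 - 90.2) / (6 * 3.0)
= 29.9000 / 18.0000
= 1.6611

1.6611


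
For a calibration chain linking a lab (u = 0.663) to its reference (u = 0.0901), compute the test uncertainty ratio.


TUR = u_lab / u_ref
= 0.663 / 0.0901
= 7.3585

7.3585


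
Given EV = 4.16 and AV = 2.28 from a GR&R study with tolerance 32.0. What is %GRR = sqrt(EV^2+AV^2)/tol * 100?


GRR = sqrt(EV^2 + AV^2) = sqrt(4.16^2 + 2.28^2) = 4.7438381
%GRR = GRR / tol * 100 = 4.7438381 / 32.0 * 100
%GRR = 14.8245

14.8245


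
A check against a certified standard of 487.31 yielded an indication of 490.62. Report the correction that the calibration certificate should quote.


Correction = standard - reading
= 487.31 - 490.62
= -3.3100

-3.3100


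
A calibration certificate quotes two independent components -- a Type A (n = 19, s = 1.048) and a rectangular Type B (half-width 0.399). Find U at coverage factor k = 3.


u_A = s / sqrt(n) = 1.048 / sqrt(19) = 0.24042769
u_B = half_width / sqrt(3) = 0.399 / sqrt(3) = 0.23036276
uc = sqrt(u_A^2 + u_B^2) = sqrt(0.24042769^2 + 0.23036276^2) = 0.33297519
U = k * uc = 3 * 0.33297519
U = 0.9989

0.9989


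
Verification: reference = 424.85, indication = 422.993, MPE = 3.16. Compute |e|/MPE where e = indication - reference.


e = indication - reference = 422.993 - 424.85 = -1.8570
|e| = 1.8570
ratio = |e| / MPE = 1.8570 / 3.16
ratio = 0.5877

0.5877


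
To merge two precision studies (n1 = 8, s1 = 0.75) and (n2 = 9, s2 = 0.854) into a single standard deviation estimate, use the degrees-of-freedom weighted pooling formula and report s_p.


s_p = sqrt(((n1-1)*s1^2 + (n2-1)*s2^2) / (n1+n2-2))
numerator = (8-1)*0.75^2 + (9-1)*0.854^2 = 3.9375 + 5.834528 = 9.772028
denominator = 8 + 9 - 2 = 15
s_p^2 = 9.772028 / 15 = 0.65146853
s_p = sqrt(0.65146853) = 0.8071

0.8071


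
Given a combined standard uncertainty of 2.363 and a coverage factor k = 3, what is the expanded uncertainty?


U = k * uc
U = 3 * 2.363
U = 7.0890

7.0890


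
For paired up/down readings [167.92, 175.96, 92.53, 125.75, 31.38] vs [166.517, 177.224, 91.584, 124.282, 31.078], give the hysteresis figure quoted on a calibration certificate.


|167.92 - 166.517| = 1.4030
|175.96 - 177.224| = 1.2640
|92.53 - 91.584| = 0.9460
|125.75 - 124.282| = 1.4680
|31.38 - 31.078| = 0.3020
hysteresis = max(diffs) = 1.4680

1.4680


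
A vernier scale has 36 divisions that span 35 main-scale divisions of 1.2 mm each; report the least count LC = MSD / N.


LC = MSD / n_div
= 1.2 / 36
= 0.0333

0.0333


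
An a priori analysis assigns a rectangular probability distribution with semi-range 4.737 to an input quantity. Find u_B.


u_B = half_width / sqrt(3)
u_B = 4.737 / 1.7320508
u_B = 2.7349

2.7349


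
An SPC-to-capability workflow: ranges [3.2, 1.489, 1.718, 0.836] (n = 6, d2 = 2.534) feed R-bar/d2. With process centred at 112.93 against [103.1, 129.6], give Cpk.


R_bar = (3.2 + 1.489 + 1.718 + 0.836) / 4 = 1.81075
sigma = R_bar / d2 = 1.81075 / 2.534 = 0.71458169
Cp = (USL - LSL)/(6*sigma) = (129.6 - 103.1)/(6*0.71458169) = 6.1808
Cpu = (129.6 - 112.93)/(3*0.71458169) = 7.7761
Cpl = (112.93 - 103.1)/(3*0.71458169) = 4.5854
Cpk = min(Cpu, Cpl) = 4.5854

4.5854


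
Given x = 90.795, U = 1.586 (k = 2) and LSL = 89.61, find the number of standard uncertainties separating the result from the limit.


u = U / k = 1.586 / 2 = 0.793
margin = |LSL - x| = |89.61 - 90.795| = 1.185
z = margin / u = 1.185 / 0.793
z = 1.4943

1.4943


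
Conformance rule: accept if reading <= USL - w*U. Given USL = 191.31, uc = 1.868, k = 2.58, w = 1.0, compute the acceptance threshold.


U = k * uc = 2.58 * 1.868 = 4.81944
guard band g = w * U = 1.0 * 4.81944 = 4.81944
AL = USL - g = 191.31 - 4.81944
AL = 186.4906

186.4906


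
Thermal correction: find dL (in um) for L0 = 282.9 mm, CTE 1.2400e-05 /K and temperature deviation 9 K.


dL = L * alpha * dT
= 282.9 * 1.2400e-05 * 9
= 0.0315716 mm
dL_um = 0.0315716 * 1000 = 31.5716 um

31.5716


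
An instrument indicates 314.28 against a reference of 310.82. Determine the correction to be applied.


Correction = standard - reading
= 310.82 - 314.28
= -3.4600

-3.4600


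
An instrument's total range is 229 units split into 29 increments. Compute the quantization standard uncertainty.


resolution = range / divisions
resolution = 229 / 29 = 7.8965517
u_res = resolution / (2*sqrt(3))
u_res = 7.8965517 / 3.4641016
u_res = 2.2795

2.2795


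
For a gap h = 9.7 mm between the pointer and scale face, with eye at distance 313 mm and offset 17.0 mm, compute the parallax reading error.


error = h * offset / d
= 9.7 * 17.0 / 313
= 0.5268

0.5268


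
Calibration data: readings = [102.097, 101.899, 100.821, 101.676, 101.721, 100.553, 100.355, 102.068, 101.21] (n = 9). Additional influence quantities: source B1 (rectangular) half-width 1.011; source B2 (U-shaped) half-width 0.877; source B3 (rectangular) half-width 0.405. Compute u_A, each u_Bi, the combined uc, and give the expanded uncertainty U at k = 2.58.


mean = (102.097 + 101.899 + 100.821 + 101.676 + 101.721 + 100.553 + 100.355 + 102.068 + 101.21) / 9 = 101.3777778
s = sqrt(sum((x - mean)^2)/(n-1)) = 0.66488547
u_A = s / sqrt(n) = 0.66488547 / sqrt(9) = 0.22162849
u_B1 = 1.011 / sqrt(3) = 0.58370112
u_B2 = 0.877 / sqrt(2) = 0.62013265
u_B3 = 0.405 / sqrt(3) = 0.23382686
uc = sqrt(0.22162849^2 + 0.58370112^2 + 0.62013265^2 + 0.23382686^2) = 0.91053044
U = k * uc = 2.58 * 0.91053044
U = 2.3492

2.3492


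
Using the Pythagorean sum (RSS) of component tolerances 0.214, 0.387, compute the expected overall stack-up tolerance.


RSS = sqrt(0.214^2 + 0.387^2)
= sqrt(0.195565)
= 0.4422

0.4422


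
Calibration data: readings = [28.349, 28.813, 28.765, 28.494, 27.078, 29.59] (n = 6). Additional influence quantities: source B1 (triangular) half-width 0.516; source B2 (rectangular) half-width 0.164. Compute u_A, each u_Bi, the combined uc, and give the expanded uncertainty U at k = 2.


mean = (28.349 + 28.813 + 28.765 + 28.494 + 27.078 + 29.59) / 6 = 28.51483333
s = sqrt(sum((x - mean)^2)/(n-1)) = 0.82460837
u_A = s / sqrt(n) = 0.82460837 / sqrt(6) = 0.33664496
u_B1 = 0.516 / sqrt(6) = 0.21065612
u_B2 = 0.164 / sqrt(3) = 0.094685444
uc = sqrt(0.33664496^2 + 0.21065612^2 + 0.094685444^2) = 0.4082538
U = k * uc = 2 * 0.4082538
U = 0.8165

0.8165


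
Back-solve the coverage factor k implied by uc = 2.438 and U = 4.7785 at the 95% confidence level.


k = U / uc
k = 4.7785 / 2.438
k = 1.96

1.96


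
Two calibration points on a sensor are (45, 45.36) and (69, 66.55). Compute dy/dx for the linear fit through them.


slope = (y2 - y1) / (x2 - x1)
= (66.55 - 45.36) / (69 - 45)
= 21.1900 / 24
= 0.8829

0.8829


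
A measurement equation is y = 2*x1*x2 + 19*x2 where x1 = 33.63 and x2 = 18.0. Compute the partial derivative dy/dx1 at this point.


y = 2*x1*x2 + 19*x2
dy/dx1 = 2*x2
Evaluate at x2 = 18.0: c1 = 2 * 18.0
c1 = 36.0000

36.0000


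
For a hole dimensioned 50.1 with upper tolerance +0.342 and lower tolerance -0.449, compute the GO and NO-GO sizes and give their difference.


GO = nominal - lower_tol (smallest hole = maximum material condition)
GO = 50.1 - 0.449 = 49.651
NO-GO = nominal + upper_tol (largest hole = least material condition)
NO-GO = 50.1 + 0.342 = 50.442
spread = NO-GO - GO = 50.442 - 49.651 = 0.7910

0.7910
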